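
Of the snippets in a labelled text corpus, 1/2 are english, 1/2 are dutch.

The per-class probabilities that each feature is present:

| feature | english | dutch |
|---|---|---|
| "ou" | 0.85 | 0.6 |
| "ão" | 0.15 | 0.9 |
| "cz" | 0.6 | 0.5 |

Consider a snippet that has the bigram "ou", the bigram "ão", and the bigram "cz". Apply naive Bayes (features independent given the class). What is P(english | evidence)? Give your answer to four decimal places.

0.2208

english: 0.5 × 0.85 × 0.15 × 0.6 = 0.03825
dutch: 0.5 × 0.6 × 0.9 × 0.5 = 0.135
P(english | x) = 0.03825 / 0.17325 ≈ 0.2208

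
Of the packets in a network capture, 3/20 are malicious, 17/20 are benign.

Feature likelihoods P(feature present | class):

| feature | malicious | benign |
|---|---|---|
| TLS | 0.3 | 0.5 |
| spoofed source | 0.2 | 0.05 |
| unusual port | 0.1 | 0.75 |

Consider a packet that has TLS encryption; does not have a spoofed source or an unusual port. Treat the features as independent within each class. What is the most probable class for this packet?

benign

malicious: 0.15 × 0.3 × (1−0.2) × (1−0.1) = 0.0324
benign: 0.85 × 0.5 × (1−0.05) × (1−0.75) = 0.1009375
Highest score → benign.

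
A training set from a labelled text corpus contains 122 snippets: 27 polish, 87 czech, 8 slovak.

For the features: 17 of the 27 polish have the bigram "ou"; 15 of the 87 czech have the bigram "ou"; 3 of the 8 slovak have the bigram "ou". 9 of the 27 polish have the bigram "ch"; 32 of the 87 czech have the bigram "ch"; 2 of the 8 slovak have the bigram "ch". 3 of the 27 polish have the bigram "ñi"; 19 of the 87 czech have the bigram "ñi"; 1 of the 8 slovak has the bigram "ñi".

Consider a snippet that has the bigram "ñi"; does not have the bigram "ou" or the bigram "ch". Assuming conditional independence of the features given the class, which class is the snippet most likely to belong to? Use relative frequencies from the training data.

czech

polish: (27/122) × (10/27) × (18/27) × (3/27) ≈ 0.00607165
czech: (87/122) × (72/87) × (55/87) × (19/87) ≈ 0.0814799
slovak: (8/122) × (5/8) × (6/8) × (1/8) ≈ 0.00384221
Highest score → czech.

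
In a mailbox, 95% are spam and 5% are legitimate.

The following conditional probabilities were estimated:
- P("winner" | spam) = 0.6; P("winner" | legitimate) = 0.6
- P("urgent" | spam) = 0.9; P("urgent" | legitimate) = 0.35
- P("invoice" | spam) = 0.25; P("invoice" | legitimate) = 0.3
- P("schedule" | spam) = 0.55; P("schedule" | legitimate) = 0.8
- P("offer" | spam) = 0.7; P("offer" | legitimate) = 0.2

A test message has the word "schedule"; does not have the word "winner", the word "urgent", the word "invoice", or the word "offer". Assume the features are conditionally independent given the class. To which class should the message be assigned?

spam: 0.95 × (1−0.6) × (1−0.9) × (1−0.25) × 0.55 × (1−0.7) = 0.0047025
legitimate: 0.05 × (1−0.6) × (1−0.35) × (1−0.3) × 0.8 × (1−0.2) = 0.005824
Highest score → legitimate.

legitimate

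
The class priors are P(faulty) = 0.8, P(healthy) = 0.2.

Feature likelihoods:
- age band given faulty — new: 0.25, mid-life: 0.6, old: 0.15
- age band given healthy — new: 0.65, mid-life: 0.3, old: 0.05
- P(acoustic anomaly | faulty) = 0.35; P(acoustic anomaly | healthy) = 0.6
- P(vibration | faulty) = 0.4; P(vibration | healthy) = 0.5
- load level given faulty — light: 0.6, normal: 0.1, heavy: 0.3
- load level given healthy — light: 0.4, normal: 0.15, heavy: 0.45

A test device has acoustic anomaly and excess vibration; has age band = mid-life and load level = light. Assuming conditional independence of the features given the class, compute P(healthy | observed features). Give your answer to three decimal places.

0.152

faulty: 0.8 × 0.6 × 0.35 × 0.4 × 0.6 = 0.04032
healthy: 0.2 × 0.3 × 0.6 × 0.5 × 0.4 = 0.0072
P(healthy | x) = 0.0072 / 0.04752 ≈ 0.152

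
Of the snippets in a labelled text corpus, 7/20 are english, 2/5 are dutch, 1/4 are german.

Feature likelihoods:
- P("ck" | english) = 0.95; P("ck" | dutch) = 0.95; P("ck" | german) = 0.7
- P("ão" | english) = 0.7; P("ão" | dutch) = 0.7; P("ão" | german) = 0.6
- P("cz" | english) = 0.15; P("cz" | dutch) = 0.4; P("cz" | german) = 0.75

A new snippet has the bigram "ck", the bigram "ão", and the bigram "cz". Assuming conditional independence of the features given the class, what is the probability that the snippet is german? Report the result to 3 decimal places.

0.358

english: 0.35 × 0.95 × 0.7 × 0.15 = 0.0349125
dutch: 0.4 × 0.95 × 0.7 × 0.4 = 0.1064
german: 0.25 × 0.7 × 0.6 × 0.75 = 0.07875
P(german | x) = 0.07875 / 0.2200625 ≈ 0.358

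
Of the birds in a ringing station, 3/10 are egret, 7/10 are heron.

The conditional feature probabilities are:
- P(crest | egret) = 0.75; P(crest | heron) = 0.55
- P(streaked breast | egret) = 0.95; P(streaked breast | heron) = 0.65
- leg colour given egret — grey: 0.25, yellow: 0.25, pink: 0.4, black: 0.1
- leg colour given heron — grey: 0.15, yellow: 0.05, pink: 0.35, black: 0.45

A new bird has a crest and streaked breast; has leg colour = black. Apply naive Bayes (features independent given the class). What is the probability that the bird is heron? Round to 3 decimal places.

egret: 0.3 × 0.75 × 0.95 × 0.1 = 0.021375
heron: 0.7 × 0.55 × 0.65 × 0.45 = 0.1126125
P(heron | x) = 0.1126125 / 0.1339875 ≈ 0.840

0.840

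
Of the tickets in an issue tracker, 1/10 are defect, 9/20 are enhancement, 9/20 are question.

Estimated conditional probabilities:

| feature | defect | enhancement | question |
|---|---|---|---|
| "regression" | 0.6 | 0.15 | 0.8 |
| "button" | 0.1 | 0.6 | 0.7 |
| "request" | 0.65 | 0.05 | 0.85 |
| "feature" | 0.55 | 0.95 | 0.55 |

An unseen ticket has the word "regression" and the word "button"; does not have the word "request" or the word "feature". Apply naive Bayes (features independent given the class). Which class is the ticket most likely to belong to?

question

defect: 0.1 × 0.6 × 0.1 × (1−0.65) × (1−0.55) = 0.000945
enhancement: 0.45 × 0.15 × 0.6 × (1−0.05) × (1−0.95) = 0.00192375
question: 0.45 × 0.8 × 0.7 × (1−0.85) × (1−0.55) = 0.01701
Highest score → question.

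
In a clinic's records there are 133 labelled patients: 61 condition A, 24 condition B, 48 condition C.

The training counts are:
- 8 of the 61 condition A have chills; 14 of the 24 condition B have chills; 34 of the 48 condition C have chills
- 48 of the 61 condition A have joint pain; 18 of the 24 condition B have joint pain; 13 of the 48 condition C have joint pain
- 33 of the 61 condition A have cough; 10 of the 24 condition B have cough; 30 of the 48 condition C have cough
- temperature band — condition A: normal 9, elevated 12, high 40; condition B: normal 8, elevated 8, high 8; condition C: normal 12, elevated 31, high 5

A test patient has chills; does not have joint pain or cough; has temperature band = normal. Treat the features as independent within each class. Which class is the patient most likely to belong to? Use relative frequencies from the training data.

condition C

condition A: (61/133) × (8/61) × (13/61) × (28/61) × (9/61) ≈ 0.000868146
condition B: (24/133) × (14/24) × (6/24) × (14/24) × (8/24) ≈ 0.00511696
condition C: (48/133) × (34/48) × (35/48) × (18/48) × (12/48) ≈ 0.0174753
Highest score → condition C.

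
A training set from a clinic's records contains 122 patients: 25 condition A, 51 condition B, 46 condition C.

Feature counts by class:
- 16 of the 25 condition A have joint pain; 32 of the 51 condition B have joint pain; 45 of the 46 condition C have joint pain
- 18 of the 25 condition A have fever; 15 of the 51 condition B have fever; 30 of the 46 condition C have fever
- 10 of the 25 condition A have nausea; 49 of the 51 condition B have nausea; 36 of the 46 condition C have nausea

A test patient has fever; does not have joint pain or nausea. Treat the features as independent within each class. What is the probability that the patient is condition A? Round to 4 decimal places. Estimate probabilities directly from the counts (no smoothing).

condition A: (25/122) × (9/25) × (18/25) × (15/25) ≈ 0.0318689
condition B: (51/122) × (19/51) × (15/51) × (2/51) ≈ 0.00179628
condition C: (46/122) × (1/46) × (30/46) × (10/46) ≈ 0.00116211
P(condition A | x) = 0.0318689 / 0.03482729 ≈ 0.9151

0.9151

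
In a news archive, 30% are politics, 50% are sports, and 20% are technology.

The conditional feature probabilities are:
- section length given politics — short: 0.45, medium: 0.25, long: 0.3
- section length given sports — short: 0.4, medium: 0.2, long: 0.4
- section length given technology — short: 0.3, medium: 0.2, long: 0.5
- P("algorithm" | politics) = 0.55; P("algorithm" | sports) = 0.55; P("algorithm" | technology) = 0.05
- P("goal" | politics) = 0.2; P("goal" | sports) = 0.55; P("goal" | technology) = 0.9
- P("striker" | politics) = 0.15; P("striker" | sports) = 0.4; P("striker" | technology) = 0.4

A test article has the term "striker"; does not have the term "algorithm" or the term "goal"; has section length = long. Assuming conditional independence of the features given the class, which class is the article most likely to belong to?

politics: 0.3 × 0.3 × (1−0.55) × (1−0.2) × 0.15 = 0.00486
sports: 0.5 × 0.4 × (1−0.55) × (1−0.55) × 0.4 = 0.0162
technology: 0.2 × 0.5 × (1−0.05) × (1−0.9) × 0.4 = 0.0038
Highest score → sports.

sports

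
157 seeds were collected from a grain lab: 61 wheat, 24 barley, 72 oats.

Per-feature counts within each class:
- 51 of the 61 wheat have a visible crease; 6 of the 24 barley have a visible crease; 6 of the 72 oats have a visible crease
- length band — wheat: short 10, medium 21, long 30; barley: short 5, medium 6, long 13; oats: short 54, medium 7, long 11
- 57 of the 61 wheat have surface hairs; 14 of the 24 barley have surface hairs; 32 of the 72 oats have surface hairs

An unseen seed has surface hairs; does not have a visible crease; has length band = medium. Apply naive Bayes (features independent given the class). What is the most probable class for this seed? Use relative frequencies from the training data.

wheat: (61/157) × (10/61) × (21/61) × (57/61) ≈ 0.0204897
barley: (24/157) × (18/24) × (6/24) × (14/24) ≈ 0.0167197
oats: (72/157) × (66/72) × (7/72) × (32/72) ≈ 0.0181647
Highest score → wheat.

wheat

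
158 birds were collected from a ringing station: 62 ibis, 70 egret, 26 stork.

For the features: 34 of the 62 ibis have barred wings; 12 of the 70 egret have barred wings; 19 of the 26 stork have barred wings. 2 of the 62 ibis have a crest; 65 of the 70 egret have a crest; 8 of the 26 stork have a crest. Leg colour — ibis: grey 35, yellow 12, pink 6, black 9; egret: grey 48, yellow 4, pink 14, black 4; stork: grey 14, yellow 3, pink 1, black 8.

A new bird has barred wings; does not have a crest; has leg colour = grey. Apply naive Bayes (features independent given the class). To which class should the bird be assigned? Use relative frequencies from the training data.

ibis

ibis: (62/158) × (34/62) × (60/62) × (35/62) ≈ 0.11756
egret: (70/158) × (12/70) × (5/70) × (48/70) ≈ 0.00371997
stork: (26/158) × (19/26) × (18/26) × (14/26) ≈ 0.0448281
Highest score → ibis.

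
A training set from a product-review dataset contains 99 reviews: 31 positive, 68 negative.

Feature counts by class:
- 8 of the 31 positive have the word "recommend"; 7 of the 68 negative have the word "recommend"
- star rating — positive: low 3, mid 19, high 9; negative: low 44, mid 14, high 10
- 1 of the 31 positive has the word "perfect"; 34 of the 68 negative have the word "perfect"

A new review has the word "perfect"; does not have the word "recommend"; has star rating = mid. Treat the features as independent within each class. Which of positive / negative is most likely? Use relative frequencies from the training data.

negative

positive: (31/99) × (23/31) × (19/31) × (1/31) ≈ 0.00459328
negative: (68/99) × (61/68) × (14/68) × (34/68) ≈ 0.0634284
Highest score → negative.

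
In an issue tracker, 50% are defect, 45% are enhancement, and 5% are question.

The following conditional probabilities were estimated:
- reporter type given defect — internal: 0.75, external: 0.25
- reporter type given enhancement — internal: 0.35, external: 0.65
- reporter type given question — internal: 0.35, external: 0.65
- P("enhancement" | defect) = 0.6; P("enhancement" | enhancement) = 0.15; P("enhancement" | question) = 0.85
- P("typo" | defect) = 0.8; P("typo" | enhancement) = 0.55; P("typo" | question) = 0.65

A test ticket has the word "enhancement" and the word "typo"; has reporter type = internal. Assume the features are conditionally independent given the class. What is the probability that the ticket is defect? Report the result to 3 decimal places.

defect: 0.5 × 0.75 × 0.6 × 0.8 = 0.18
enhancement: 0.45 × 0.35 × 0.15 × 0.55 = 0.01299375
question: 0.05 × 0.35 × 0.85 × 0.65 = 0.00966875
P(defect | x) = 0.18 / 0.2026625 ≈ 0.888

0.888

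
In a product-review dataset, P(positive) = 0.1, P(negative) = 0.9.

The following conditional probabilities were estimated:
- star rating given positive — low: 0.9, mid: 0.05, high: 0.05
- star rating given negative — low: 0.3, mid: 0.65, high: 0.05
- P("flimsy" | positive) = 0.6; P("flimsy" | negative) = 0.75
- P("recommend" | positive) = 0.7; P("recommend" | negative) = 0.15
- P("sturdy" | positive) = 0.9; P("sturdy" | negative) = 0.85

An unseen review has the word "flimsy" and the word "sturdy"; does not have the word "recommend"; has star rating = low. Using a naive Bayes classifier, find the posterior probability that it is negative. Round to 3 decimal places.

0.909

positive: 0.1 × 0.9 × 0.6 × (1−0.7) × 0.9 = 0.01458
negative: 0.9 × 0.3 × 0.75 × (1−0.15) × 0.85 = 0.14630625
P(negative | x) = 0.14630625 / 0.16088625 ≈ 0.909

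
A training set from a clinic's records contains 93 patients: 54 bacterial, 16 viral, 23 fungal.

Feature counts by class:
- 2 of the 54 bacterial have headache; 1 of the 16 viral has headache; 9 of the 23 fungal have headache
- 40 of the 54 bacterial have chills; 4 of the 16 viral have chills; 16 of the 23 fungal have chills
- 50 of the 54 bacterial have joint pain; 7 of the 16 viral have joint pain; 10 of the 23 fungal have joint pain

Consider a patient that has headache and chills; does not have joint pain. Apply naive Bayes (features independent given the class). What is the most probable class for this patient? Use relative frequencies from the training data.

fungal

bacterial: (54/93) × (2/54) × (40/54) × (4/54) ≈ 0.00117999
viral: (16/93) × (1/16) × (4/16) × (9/16) ≈ 0.0015121
fungal: (23/93) × (9/23) × (16/23) × (13/23) ≈ 0.0380511
Highest score → fungal.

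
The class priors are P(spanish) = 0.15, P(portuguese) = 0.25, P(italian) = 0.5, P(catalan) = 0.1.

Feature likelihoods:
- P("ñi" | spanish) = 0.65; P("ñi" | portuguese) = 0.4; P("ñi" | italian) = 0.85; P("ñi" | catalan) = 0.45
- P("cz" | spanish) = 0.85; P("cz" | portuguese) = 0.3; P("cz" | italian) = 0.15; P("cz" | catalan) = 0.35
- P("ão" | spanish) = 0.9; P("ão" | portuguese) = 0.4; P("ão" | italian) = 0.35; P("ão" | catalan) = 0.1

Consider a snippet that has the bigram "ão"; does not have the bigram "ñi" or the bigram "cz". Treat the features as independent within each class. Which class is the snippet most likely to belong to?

portuguese

spanish: 0.15 × (1−0.65) × (1−0.85) × 0.9 = 0.0070875
portuguese: 0.25 × (1−0.4) × (1−0.3) × 0.4 = 0.042
italian: 0.5 × (1−0.85) × (1−0.15) × 0.35 = 0.0223125
catalan: 0.1 × (1−0.45) × (1−0.35) × 0.1 = 0.003575
Highest score → portuguese.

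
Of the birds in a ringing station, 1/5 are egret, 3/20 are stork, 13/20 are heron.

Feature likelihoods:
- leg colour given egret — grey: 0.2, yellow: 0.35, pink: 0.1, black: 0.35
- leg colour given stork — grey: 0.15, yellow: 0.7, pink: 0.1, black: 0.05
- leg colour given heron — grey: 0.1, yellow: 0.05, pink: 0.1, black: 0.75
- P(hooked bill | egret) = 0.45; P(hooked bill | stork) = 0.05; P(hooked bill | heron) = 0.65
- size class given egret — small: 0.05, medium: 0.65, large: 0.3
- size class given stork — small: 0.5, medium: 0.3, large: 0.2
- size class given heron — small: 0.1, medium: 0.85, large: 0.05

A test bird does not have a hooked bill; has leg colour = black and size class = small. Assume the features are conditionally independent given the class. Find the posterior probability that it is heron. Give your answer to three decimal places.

egret: 0.2 × 0.35 × (1−0.45) × 0.05 = 0.001925
stork: 0.15 × 0.05 × (1−0.05) × 0.5 = 0.0035625
heron: 0.65 × 0.75 × (1−0.65) × 0.1 = 0.0170625
P(heron | x) = 0.0170625 / 0.02255 ≈ 0.757

0.757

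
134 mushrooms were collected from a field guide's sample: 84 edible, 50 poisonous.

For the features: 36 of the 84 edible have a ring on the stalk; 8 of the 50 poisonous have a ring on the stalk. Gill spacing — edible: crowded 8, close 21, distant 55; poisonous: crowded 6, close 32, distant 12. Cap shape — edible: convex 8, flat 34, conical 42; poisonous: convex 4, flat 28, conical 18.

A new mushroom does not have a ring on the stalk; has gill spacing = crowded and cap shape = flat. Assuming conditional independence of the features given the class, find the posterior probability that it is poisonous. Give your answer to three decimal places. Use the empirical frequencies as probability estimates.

edible: (84/134) × (48/84) × (8/84) × (34/84) ≈ 0.0138085
poisonous: (50/134) × (42/50) × (6/50) × (28/50) ≈ 0.0210627
P(poisonous | x) = 0.0210627 / 0.0348712 ≈ 0.604

0.604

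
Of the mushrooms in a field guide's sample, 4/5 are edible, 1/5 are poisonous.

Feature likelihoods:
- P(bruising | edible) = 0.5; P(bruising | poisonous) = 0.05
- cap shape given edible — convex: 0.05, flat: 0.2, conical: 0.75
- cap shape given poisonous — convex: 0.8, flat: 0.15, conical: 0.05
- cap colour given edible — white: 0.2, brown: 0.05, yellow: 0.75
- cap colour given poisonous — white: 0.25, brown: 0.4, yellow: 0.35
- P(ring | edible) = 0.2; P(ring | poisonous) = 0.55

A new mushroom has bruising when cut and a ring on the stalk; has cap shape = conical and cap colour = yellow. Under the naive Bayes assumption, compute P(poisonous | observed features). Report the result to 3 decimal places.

edible: 0.8 × 0.5 × 0.75 × 0.75 × 0.2 = 0.045
poisonous: 0.2 × 0.05 × 0.05 × 0.35 × 0.55 = 0.00009625
P(poisonous | x) = 0.00009625 / 0.04509625 ≈ 0.002

0.002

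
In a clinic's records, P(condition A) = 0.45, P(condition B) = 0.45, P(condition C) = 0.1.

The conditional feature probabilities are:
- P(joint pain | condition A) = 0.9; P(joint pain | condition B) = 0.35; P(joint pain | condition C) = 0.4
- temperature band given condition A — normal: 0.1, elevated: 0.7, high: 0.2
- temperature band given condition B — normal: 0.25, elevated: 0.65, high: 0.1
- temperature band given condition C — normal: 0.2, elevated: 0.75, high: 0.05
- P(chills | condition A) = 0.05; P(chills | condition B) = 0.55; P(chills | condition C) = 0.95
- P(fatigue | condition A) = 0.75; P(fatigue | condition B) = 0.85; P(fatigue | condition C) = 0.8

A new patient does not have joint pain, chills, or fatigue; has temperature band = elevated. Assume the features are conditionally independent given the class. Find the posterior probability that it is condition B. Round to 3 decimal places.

condition A: 0.45 × (1−0.9) × 0.7 × (1−0.05) × (1−0.75) = 0.00748125
condition B: 0.45 × (1−0.35) × 0.65 × (1−0.55) × (1−0.85) = 0.0128334375
condition C: 0.1 × (1−0.4) × 0.75 × (1−0.95) × (1−0.8) = 0.00045
P(condition B | x) = 0.0128334375 / 0.0207646875 ≈ 0.618

0.618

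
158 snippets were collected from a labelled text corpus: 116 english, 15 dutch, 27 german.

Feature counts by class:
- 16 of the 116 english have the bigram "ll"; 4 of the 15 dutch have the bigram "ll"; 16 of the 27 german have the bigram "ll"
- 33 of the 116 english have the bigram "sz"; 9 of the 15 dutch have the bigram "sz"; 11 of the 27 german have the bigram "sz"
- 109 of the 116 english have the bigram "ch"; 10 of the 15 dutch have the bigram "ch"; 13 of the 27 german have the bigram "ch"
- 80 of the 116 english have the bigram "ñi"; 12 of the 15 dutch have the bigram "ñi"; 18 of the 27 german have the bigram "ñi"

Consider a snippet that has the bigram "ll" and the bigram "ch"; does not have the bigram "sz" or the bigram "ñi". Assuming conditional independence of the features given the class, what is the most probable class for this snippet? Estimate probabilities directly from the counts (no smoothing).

english

english: (116/158) × (16/116) × (83/116) × (109/116) × (36/116) ≈ 0.0211298
dutch: (15/158) × (4/15) × (6/15) × (10/15) × (3/15) ≈ 0.00135021
german: (27/158) × (16/27) × (16/27) × (13/27) × (9/27) ≈ 0.00963113
Highest score → english.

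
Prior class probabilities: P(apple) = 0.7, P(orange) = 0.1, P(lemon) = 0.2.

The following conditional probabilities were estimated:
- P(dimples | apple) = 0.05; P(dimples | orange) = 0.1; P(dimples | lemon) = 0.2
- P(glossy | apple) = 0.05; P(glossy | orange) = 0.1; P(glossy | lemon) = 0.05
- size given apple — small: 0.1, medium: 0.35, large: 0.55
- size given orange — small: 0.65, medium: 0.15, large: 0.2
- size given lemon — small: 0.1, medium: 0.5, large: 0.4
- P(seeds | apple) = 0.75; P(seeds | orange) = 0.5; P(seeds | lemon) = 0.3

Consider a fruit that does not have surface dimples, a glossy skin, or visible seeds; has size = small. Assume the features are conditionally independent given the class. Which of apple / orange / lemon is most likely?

apple: 0.7 × (1−0.05) × (1−0.05) × 0.1 × (1−0.75) = 0.01579375
orange: 0.1 × (1−0.1) × (1−0.1) × 0.65 × (1−0.5) = 0.026325
lemon: 0.2 × (1−0.2) × (1−0.05) × 0.1 × (1−0.3) = 0.01064
Highest score → orange.

orange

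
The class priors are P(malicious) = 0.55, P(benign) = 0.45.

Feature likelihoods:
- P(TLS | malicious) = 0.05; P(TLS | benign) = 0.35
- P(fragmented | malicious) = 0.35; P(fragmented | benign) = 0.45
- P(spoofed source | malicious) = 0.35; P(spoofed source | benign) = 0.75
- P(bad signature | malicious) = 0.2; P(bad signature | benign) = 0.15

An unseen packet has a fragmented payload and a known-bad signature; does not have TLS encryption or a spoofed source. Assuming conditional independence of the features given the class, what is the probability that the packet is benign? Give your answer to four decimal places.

0.1719

malicious: 0.55 × (1−0.05) × 0.35 × (1−0.35) × 0.2 = 0.02377375
benign: 0.45 × (1−0.35) × 0.45 × (1−0.75) × 0.15 = 0.0049359375
P(benign | x) = 0.0049359375 / 0.0287096875 ≈ 0.1719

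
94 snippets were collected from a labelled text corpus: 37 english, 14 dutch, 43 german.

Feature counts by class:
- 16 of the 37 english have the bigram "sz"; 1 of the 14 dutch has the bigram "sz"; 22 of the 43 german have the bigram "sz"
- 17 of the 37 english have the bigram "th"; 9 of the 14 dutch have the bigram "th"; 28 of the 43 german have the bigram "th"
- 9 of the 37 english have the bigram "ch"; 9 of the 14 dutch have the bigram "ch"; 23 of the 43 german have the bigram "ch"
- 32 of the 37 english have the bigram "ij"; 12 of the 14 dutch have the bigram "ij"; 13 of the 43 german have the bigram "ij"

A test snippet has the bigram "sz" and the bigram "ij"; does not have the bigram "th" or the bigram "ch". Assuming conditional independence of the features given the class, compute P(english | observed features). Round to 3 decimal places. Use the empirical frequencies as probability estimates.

english: (37/94) × (16/37) × (20/37) × (28/37) × (32/37) ≈ 0.0602178
dutch: (14/94) × (1/14) × (5/14) × (5/14) × (12/14) ≈ 0.00116308
german: (43/94) × (22/43) × (15/43) × (20/43) × (13/43) ≈ 0.0114803
P(english | x) = 0.0602178 / 0.07286118 ≈ 0.826

0.826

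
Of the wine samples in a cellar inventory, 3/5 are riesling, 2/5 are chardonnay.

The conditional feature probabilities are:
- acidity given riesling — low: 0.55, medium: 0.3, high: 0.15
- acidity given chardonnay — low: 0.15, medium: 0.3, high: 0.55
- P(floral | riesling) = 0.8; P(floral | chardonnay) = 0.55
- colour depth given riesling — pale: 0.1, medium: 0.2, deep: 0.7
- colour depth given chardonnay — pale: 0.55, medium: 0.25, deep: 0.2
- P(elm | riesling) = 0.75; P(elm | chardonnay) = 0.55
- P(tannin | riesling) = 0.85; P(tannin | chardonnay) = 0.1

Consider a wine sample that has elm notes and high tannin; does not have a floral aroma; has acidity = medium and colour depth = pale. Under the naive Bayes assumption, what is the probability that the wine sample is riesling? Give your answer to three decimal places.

0.584

riesling: 0.6 × 0.3 × (1−0.8) × 0.1 × 0.75 × 0.85 = 0.002295
chardonnay: 0.4 × 0.3 × (1−0.55) × 0.55 × 0.55 × 0.1 = 0.0016335
P(riesling | x) = 0.002295 / 0.0039285 ≈ 0.584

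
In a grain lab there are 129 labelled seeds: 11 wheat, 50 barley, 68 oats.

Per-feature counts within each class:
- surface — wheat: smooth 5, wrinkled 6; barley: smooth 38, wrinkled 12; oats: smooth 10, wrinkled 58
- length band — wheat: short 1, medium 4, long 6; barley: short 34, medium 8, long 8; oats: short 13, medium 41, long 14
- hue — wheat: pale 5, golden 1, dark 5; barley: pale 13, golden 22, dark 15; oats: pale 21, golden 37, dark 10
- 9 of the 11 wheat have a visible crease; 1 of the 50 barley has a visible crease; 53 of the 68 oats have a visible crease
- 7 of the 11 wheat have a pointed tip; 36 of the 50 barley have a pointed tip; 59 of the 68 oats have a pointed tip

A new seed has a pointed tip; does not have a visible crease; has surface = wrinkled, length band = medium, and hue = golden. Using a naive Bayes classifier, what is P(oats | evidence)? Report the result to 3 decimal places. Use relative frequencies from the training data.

wheat: (11/129) × (6/11) × (4/11) × (1/11) × (2/11) × (7/11) ≈ 0.000177901
barley: (50/129) × (12/50) × (8/50) × (22/50) × (49/50) × (36/50) ≈ 0.00462086
oats: (68/129) × (58/68) × (41/68) × (37/68) × (15/68) × (59/68) ≈ 0.0282313
P(oats | x) = 0.0282313 / 0.033030061 ≈ 0.855

0.855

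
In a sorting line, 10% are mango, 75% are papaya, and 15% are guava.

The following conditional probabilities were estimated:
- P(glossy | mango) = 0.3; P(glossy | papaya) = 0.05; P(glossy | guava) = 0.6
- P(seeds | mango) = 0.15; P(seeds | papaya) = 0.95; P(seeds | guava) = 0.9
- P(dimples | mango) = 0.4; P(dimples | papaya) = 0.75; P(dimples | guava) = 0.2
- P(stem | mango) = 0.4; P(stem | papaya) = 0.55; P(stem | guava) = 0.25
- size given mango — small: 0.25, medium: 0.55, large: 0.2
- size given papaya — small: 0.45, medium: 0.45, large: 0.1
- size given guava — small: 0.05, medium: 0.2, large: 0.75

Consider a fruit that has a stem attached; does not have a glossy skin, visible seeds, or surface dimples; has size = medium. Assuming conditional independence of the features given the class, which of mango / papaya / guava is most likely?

mango

mango: 0.1 × (1−0.3) × (1−0.15) × (1−0.4) × 0.4 × 0.55 = 0.007854
papaya: 0.75 × (1−0.05) × (1−0.95) × (1−0.75) × 0.55 × 0.45 = 0.002204296875
guava: 0.15 × (1−0.6) × (1−0.9) × (1−0.2) × 0.25 × 0.2 = 0.00024
Highest score → mango.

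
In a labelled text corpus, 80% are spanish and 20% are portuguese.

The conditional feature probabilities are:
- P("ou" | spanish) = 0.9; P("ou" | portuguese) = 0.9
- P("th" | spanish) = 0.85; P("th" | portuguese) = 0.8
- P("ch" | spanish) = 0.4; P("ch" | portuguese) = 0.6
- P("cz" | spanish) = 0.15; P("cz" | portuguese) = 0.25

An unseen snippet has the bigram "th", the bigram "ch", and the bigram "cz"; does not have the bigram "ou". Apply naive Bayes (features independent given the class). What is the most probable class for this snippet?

spanish: 0.8 × (1−0.9) × 0.85 × 0.4 × 0.15 = 0.00408
portuguese: 0.2 × (1−0.9) × 0.8 × 0.6 × 0.25 = 0.0024
Highest score → spanish.

spanish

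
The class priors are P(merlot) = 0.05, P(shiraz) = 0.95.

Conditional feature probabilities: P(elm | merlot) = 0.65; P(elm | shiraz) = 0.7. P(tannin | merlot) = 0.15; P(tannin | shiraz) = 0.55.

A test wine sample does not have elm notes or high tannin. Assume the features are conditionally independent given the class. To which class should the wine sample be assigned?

shiraz

merlot: 0.05 × (1−0.65) × (1−0.15) = 0.014875
shiraz: 0.95 × (1−0.7) × (1−0.55) = 0.12825
Highest score → shiraz.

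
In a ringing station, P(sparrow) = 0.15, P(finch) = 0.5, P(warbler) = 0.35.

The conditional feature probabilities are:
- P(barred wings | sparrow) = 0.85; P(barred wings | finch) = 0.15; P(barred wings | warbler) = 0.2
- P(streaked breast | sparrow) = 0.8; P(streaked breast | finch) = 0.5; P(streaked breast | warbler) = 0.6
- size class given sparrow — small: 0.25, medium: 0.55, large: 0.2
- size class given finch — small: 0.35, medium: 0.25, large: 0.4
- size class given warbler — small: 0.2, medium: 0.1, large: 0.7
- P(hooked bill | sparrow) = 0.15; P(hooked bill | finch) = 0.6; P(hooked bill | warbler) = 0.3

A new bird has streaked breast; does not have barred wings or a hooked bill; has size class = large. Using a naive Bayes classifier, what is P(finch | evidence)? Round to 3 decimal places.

sparrow: 0.15 × (1−0.85) × 0.8 × 0.2 × (1−0.15) = 0.00306
finch: 0.5 × (1−0.15) × 0.5 × 0.4 × (1−0.6) = 0.034
warbler: 0.35 × (1−0.2) × 0.6 × 0.7 × (1−0.3) = 0.08232
P(finch | x) = 0.034 / 0.11938 ≈ 0.285

0.285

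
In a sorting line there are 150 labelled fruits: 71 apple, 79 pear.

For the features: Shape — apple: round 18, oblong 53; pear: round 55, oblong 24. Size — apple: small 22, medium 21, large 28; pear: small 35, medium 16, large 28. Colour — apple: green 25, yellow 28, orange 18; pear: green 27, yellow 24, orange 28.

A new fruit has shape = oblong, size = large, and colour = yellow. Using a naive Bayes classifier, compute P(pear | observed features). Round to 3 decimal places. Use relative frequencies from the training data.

apple: (71/150) × (53/71) × (28/71) × (28/71) ≈ 0.0549521
pear: (79/150) × (24/79) × (28/79) × (24/79) ≈ 0.017228
P(pear | x) = 0.017228 / 0.0721801 ≈ 0.239

0.239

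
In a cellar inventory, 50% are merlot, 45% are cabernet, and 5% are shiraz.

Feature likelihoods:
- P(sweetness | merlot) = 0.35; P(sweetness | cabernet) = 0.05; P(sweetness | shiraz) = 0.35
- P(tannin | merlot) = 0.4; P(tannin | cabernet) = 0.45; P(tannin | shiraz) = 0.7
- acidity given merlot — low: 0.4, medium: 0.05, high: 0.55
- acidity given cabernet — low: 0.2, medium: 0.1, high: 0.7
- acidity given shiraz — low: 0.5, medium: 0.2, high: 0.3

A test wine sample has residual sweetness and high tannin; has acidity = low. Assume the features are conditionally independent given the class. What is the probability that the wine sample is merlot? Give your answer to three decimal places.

0.775

merlot: 0.5 × 0.35 × 0.4 × 0.4 = 0.028
cabernet: 0.45 × 0.05 × 0.45 × 0.2 = 0.002025
shiraz: 0.05 × 0.35 × 0.7 × 0.5 = 0.006125
P(merlot | x) = 0.028 / 0.03615 ≈ 0.775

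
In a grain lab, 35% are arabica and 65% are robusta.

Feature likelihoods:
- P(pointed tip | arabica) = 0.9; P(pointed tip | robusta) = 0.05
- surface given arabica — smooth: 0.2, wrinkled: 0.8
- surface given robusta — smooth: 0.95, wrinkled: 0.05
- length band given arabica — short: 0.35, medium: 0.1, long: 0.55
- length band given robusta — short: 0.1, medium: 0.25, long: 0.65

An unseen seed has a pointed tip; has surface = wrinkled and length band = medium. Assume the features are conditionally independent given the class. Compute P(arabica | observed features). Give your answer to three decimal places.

0.984

arabica: 0.35 × 0.9 × 0.8 × 0.1 = 0.0252
robusta: 0.65 × 0.05 × 0.05 × 0.25 = 0.00040625
P(arabica | x) = 0.0252 / 0.02560625 ≈ 0.984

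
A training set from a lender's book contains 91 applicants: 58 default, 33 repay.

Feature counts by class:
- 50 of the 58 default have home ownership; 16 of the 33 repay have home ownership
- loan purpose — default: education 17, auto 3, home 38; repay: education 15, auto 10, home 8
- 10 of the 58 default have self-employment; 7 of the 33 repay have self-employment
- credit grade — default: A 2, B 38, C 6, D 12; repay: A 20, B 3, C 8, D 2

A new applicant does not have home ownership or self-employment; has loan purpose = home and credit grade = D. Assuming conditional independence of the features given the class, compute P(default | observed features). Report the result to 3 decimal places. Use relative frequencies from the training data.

default: (58/91) × (8/58) × (38/58) × (48/58) × (12/58) ≈ 0.00986213
repay: (33/91) × (17/33) × (8/33) × (26/33) × (2/33) ≈ 0.00216251
P(default | x) = 0.00986213 / 0.01202464 ≈ 0.820

0.820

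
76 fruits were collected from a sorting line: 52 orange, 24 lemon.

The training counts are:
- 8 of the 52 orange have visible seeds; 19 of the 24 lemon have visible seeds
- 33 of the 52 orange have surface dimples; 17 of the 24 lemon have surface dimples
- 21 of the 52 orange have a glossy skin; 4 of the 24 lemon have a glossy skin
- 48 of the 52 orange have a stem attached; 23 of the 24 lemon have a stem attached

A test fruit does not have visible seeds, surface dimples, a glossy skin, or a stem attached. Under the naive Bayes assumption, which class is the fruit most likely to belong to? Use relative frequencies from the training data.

orange

orange: (52/76) × (44/52) × (19/52) × (31/52) × (4/52) ≈ 0.00970073
lemon: (24/76) × (5/24) × (7/24) × (20/24) × (1/24) ≈ 0.000666271
Highest score → orange.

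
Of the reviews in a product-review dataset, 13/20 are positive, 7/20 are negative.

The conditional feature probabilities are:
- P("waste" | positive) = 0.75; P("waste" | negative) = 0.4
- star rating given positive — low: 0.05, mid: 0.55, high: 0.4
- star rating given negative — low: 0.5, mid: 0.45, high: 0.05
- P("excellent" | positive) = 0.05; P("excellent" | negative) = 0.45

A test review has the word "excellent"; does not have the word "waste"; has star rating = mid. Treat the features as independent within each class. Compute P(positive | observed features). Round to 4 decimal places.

0.0951

positive: 0.65 × (1−0.75) × 0.55 × 0.05 = 0.00446875
negative: 0.35 × (1−0.4) × 0.45 × 0.45 = 0.042525
P(positive | x) = 0.00446875 / 0.04699375 ≈ 0.0951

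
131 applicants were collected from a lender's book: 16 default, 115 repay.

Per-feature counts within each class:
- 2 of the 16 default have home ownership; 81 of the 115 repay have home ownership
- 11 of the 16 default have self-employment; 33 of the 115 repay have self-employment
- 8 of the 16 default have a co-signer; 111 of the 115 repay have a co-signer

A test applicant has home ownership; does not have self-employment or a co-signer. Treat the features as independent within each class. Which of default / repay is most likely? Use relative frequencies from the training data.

default: (16/131) × (2/16) × (5/16) × (8/16) ≈ 0.0023855
repay: (115/131) × (81/115) × (82/115) × (4/115) ≈ 0.0153353
Highest score → repay.

repay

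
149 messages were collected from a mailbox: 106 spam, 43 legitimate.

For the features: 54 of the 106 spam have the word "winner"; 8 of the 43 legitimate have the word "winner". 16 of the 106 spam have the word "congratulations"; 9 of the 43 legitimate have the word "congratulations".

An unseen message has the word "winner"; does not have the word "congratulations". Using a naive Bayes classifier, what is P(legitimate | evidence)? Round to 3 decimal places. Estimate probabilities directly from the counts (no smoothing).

spam: (106/149) × (54/106) × (90/106) ≈ 0.307712
legitimate: (43/149) × (8/43) × (34/43) ≈ 0.0424536
P(legitimate | x) = 0.0424536 / 0.3501656 ≈ 0.121

0.121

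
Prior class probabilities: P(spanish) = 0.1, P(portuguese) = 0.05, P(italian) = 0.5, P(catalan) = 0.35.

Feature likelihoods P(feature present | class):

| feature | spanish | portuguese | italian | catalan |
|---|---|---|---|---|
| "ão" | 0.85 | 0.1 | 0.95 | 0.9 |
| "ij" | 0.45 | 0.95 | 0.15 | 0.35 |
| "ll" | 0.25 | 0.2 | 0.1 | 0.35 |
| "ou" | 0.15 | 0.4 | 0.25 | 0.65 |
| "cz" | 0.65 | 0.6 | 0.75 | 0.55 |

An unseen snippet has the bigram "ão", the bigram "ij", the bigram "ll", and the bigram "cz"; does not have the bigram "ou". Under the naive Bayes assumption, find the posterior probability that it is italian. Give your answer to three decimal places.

0.235

spanish: 0.1 × 0.85 × 0.45 × 0.25 × (1−0.15) × 0.65 = 0.00528328125
portuguese: 0.05 × 0.1 × 0.95 × 0.2 × (1−0.4) × 0.6 = 0.000342
italian: 0.5 × 0.95 × 0.15 × 0.1 × (1−0.25) × 0.75 = 0.0040078125
catalan: 0.35 × 0.9 × 0.35 × 0.35 × (1−0.65) × 0.55 = 0.00742809375
P(italian | x) = 0.0040078125 / 0.0170611875 ≈ 0.235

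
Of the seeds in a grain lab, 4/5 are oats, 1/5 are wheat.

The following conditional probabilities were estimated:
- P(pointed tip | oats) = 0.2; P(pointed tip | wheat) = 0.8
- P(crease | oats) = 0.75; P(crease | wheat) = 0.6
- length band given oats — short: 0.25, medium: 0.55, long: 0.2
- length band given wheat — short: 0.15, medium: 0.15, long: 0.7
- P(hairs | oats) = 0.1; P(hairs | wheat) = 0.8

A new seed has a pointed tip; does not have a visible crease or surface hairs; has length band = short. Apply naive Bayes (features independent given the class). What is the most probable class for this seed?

oats: 0.8 × 0.2 × (1−0.75) × 0.25 × (1−0.1) = 0.009
wheat: 0.2 × 0.8 × (1−0.6) × 0.15 × (1−0.8) = 0.00192
Highest score → oats.

oats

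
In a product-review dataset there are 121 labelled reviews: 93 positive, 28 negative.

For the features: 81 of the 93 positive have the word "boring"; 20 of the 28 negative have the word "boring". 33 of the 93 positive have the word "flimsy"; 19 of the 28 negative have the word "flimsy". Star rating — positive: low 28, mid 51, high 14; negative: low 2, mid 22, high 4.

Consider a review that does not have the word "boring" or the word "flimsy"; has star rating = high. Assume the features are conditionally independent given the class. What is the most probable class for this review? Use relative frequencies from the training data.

positive

positive: (93/121) × (12/93) × (60/93) × (14/93) ≈ 0.00963184
negative: (28/121) × (8/28) × (9/28) × (4/28) ≈ 0.00303593
Highest score → positive.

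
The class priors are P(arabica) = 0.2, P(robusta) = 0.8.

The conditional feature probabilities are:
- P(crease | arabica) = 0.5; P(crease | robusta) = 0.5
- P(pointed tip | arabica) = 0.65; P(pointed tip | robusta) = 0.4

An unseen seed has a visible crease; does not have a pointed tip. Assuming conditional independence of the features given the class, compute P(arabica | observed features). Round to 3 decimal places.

0.127

arabica: 0.2 × 0.5 × (1−0.65) = 0.035
robusta: 0.8 × 0.5 × (1−0.4) = 0.24
P(arabica | x) = 0.035 / 0.275 ≈ 0.127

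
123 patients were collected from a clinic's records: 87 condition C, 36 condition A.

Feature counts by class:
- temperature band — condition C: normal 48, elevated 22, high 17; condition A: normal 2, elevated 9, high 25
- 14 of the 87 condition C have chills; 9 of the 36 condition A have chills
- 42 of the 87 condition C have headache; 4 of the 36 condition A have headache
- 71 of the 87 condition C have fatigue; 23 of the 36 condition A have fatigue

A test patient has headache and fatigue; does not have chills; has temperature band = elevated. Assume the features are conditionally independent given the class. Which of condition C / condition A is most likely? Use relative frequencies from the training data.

condition C: (87/123) × (22/87) × (73/87) × (42/87) × (71/87) ≈ 0.0591276
condition A: (36/123) × (9/36) × (27/36) × (4/36) × (23/36) ≈ 0.00389566
Highest score → condition C.

condition C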